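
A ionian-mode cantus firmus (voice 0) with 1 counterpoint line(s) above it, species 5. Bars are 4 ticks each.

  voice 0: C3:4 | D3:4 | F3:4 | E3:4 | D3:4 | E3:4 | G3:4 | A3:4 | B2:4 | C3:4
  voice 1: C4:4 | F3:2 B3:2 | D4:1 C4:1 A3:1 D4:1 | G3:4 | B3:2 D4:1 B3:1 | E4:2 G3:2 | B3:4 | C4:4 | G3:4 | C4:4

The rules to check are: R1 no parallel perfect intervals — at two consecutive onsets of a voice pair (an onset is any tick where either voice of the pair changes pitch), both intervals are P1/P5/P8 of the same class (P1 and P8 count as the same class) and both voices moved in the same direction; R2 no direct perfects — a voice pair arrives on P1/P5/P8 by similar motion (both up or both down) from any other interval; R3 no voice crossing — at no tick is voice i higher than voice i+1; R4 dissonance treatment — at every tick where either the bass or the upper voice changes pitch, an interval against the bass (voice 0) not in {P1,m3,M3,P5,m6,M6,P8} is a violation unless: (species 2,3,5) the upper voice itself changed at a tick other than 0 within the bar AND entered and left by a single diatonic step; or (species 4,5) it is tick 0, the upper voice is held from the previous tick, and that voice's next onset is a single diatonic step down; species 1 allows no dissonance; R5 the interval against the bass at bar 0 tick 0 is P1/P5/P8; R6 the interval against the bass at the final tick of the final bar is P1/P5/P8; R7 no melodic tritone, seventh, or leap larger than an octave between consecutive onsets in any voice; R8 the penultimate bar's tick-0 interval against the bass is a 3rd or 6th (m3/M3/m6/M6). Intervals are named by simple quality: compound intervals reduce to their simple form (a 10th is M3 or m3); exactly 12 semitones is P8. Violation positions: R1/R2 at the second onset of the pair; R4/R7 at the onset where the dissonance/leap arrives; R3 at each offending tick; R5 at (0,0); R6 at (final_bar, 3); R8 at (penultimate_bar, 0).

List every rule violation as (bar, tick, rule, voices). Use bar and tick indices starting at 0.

(1, 2, R7, (1,))
(5, 0, R2, (0, 1))
(8, 0, R7, (0,))
(9, 0, R2, (0, 1))

bar 0: v0=C3 v1=C4 downbeat P8
bar 1: v0=D3 v1=F3 downbeat m3
bar 2: v0=F3 v1=D4 downbeat M6
bar 3: v0=E3 v1=G3 downbeat m3
bar 4: v0=D3 v1=B3 downbeat M6
bar 5: v0=E3 v1=E4 downbeat P8
bar 6: v0=G3 v1=B3 downbeat M3
bar 7: v0=A3 v1=C4 downbeat m3
bar 8: v0=B2 v1=G3 downbeat m6
bar 9: v0=C3 v1=C4 downbeat P8
  -> R7 @ bar 1 tick 2 v(1,): F3->B3 leap 6st
  -> R2 @ bar 5 tick 0 v(0, 1): D3/B3 M6 -> E3/E4 P8 similar
  -> R7 @ bar 8 tick 0 v(0,): A3->B2 leap 10st
  -> R2 @ bar 9 tick 0 v(0, 1): B2/G3 m6 -> C3/C4 P8 similar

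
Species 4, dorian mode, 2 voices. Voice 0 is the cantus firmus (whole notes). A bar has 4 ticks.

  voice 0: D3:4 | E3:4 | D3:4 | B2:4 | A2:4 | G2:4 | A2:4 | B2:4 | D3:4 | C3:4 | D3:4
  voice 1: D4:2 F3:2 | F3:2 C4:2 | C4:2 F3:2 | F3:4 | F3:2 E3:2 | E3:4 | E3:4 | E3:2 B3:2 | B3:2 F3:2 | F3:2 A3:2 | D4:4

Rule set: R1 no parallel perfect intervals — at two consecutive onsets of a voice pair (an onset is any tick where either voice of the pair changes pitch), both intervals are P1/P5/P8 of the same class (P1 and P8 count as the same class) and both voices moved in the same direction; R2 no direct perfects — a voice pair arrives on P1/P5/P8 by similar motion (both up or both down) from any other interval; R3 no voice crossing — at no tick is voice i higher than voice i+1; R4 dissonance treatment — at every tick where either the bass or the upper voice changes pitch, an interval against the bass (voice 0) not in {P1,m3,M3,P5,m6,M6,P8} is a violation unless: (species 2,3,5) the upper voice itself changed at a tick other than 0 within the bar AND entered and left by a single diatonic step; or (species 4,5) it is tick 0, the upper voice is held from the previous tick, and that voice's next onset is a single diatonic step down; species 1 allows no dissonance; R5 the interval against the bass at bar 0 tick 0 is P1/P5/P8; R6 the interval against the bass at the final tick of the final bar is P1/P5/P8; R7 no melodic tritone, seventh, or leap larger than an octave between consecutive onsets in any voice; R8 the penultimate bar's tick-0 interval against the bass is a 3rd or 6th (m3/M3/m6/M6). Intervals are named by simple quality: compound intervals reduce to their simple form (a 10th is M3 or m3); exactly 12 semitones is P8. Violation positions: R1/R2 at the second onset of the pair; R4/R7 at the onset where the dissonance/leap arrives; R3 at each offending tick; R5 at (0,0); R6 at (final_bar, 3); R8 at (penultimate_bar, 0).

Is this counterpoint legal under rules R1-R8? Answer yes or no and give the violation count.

bar 0: v0=D3 v1=D4 (P8)
bar 1: v0=E3 v1=F3 (m2)
bar 2: v0=D3 v1=C4 (m7)
bar 3: v0=B2 v1=F3 (TT)
bar 4: v0=A2 v1=F3 (m6)
bar 5: v0=G2 v1=E3 (M6)
bar 6: v0=A2 v1=E3 (P5)
bar 7: v0=B2 v1=E3 (P4)
bar 8: v0=D3 v1=B3 (M6)
bar 9: v0=C3 v1=F3 (P4)
bar 10: v0=D3 v1=D4 (P8)
  R4 @ bar1.0: E3/F3 m2 untreated
  R4 @ bar2.0: D3/C4 m7 untreated
  R4 @ bar7.0: B2/E3 P4 untreated
  R7 @ bar8.2: B3->F3 leap 6st
  R4 @ bar9.0: C3/F3 P4 untreated
  R8 @ bar9.0: penult P4 not 3rd/6th
  R2 @ bar10.0: C3/A3 M6 -> D3/D4 P8 similar

No (7 violations)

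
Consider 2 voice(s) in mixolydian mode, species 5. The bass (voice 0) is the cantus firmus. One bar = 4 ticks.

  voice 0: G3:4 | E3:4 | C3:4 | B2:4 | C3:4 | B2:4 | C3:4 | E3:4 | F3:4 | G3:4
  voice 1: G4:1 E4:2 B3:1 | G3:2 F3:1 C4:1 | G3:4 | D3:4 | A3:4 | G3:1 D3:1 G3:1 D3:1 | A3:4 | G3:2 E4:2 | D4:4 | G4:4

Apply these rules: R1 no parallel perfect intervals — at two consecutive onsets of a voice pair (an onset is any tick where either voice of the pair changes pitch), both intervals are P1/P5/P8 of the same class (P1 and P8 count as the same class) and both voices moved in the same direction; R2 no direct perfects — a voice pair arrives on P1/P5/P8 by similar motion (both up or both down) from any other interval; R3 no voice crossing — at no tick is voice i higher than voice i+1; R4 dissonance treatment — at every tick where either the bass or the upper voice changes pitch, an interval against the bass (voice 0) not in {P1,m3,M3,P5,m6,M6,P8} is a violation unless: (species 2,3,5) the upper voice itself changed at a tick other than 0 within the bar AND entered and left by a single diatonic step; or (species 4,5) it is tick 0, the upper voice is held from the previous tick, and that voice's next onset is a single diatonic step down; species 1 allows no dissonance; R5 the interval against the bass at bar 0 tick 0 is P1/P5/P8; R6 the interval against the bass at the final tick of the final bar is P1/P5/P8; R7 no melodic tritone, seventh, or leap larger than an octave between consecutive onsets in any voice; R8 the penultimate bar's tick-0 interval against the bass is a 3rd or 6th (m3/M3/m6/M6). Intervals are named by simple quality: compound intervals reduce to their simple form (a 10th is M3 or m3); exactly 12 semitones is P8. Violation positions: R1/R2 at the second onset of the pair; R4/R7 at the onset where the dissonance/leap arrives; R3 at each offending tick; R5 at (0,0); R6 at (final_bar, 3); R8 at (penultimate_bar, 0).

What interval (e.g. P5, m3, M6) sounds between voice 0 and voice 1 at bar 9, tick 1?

P8

voice 0=G3 voice 1=G4 -> P8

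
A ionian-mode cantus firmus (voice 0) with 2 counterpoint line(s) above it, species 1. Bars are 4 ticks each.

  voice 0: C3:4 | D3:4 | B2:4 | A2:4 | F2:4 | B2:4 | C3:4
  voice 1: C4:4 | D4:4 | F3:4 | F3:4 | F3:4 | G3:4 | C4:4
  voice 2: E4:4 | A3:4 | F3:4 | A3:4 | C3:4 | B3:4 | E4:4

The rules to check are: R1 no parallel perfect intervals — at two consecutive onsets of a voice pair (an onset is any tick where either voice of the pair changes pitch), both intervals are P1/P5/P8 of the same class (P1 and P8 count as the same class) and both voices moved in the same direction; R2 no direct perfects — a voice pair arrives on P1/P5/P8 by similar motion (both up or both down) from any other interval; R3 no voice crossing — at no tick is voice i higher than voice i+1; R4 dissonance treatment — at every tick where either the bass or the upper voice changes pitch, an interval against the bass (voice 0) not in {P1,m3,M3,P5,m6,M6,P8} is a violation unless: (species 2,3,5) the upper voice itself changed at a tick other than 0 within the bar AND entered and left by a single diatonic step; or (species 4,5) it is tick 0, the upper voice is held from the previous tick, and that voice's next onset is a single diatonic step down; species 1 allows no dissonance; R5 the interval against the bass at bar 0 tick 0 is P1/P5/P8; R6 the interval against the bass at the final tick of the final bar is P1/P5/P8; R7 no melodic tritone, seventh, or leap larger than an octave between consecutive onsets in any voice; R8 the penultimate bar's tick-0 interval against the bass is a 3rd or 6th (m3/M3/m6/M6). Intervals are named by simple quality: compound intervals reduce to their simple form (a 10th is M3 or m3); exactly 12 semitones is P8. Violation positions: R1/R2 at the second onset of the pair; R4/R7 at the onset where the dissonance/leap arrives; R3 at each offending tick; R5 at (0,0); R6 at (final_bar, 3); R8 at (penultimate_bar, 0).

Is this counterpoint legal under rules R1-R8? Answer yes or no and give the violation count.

No (20 violations)

bar 0: v0=C3 v1=C4 v2=E4 (M3)
bar 1: v0=D3 v1=D4 v2=A3 (P5)
bar 2: v0=B2 v1=F3 v2=F3 (TT)
bar 3: v0=A2 v1=F3 v2=A3 (P8)
bar 4: v0=F2 v1=F3 v2=C3 (P5)
bar 5: v0=B2 v1=G3 v2=B3 (P8)
bar 6: v0=C3 v1=C4 v2=E4 (M3)
  R5 @ bar0.0: opens on M3
  R1 @ bar1.0: C3/C4 P8 -> D3/D4 P8 similar
  R3 @ bar1.0: D4 above A3
  R3 @ bar1.1: D4 above A3
  R3 @ bar1.2: D4 above A3
  R3 @ bar1.3: D4 above A3
  R2 @ bar2.0: D4/A3 P4 -> F3/F3 P1 similar
  R4 @ bar2.0: B2/F3 TT untreated
  R4 @ bar2.0: B2/F3 TT untreated
  R2 @ bar4.0: A2/A3 P8 -> F2/C3 P5 similar
  R3 @ bar4.0: F3 above C3
  R3 @ bar4.1: F3 above C3
  R3 @ bar4.2: F3 above C3
  R3 @ bar4.3: F3 above C3
  R2 @ bar5.0: F2/C3 P5 -> B2/B3 P8 similar
  R7 @ bar5.0: F2->B2 leap 6st
  R7 @ bar5.0: C3->B3 leap 11st
  R8 @ bar5.0: penult P8 not 3rd/6th
  R2 @ bar6.0: B2/G3 m6 -> C3/C4 P8 similar
  R6 @ bar6.3: closes on M3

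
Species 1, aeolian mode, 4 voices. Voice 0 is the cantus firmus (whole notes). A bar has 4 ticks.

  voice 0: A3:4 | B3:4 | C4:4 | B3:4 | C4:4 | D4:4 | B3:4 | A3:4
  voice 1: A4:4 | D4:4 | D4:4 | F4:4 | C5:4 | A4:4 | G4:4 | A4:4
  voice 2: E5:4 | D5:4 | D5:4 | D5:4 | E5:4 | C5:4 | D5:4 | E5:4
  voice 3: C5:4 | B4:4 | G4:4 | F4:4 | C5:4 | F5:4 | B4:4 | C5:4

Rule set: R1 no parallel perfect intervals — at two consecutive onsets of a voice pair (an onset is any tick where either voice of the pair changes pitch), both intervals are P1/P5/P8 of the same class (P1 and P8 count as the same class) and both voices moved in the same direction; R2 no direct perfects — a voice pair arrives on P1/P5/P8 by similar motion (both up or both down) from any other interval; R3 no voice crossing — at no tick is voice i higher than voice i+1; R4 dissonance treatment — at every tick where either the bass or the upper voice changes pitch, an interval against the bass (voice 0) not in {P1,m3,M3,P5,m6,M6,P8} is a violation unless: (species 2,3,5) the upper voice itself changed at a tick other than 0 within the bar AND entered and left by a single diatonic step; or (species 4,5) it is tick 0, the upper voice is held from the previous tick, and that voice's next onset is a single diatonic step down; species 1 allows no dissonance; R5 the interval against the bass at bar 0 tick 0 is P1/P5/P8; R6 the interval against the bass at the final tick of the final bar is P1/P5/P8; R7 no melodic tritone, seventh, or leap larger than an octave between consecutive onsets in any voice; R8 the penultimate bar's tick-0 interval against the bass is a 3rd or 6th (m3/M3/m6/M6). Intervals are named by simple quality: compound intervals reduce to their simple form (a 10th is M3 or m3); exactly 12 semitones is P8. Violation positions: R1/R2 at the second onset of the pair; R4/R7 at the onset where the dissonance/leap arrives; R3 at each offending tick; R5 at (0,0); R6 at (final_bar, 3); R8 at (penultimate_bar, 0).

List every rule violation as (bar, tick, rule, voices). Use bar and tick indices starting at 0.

bar 0: v0=A3 v1=A4 v2=E5 v3=C5 downbeat m3
bar 1: v0=B3 v1=D4 v2=D5 v3=B4 downbeat P8
bar 2: v0=C4 v1=D4 v2=D5 v3=G4 downbeat P5
bar 3: v0=B3 v1=F4 v2=D5 v3=F4 downbeat TT
bar 4: v0=C4 v1=C5 v2=E5 v3=C5 downbeat P8
bar 5: v0=D4 v1=A4 v2=C5 v3=F5 downbeat m3
bar 6: v0=B3 v1=G4 v2=D5 v3=B4 downbeat P8
bar 7: v0=A3 v1=A4 v2=E5 v3=C5 downbeat m3
  -> R3 @ bar 0 tick 0 v(2, 3): E5 above C5
  -> R5 @ bar 0 tick 0 v(0, 3): opens on m3
  -> R3 @ bar 0 tick 1 v(2, 3): E5 above C5
  -> R3 @ bar 0 tick 2 v(2, 3): E5 above C5
  -> R3 @ bar 0 tick 3 v(2, 3): E5 above C5
  -> R2 @ bar 1 tick 0 v(1, 2): A4/E5 P5 -> D4/D5 P8 similar
  -> R3 @ bar 1 tick 0 v(2, 3): D5 above B4
  -> R3 @ bar 1 tick 1 v(2, 3): D5 above B4
  -> R3 @ bar 1 tick 2 v(2, 3): D5 above B4
  -> R3 @ bar 1 tick 3 v(2, 3): D5 above B4
  -> R3 @ bar 2 tick 0 v(2, 3): D5 above G4
  -> R4 @ bar 2 tick 0 v(0, 1): C4/D4 M2 untreated
  -> R4 @ bar 2 tick 0 v(0, 2): C4/D5 M2 untreated
  -> R3 @ bar 2 tick 1 v(2, 3): D5 above G4
  -> R3 @ bar 2 tick 2 v(2, 3): D5 above G4
  -> R3 @ bar 2 tick 3 v(2, 3): D5 above G4
  -> R3 @ bar 3 tick 0 v(2, 3): D5 above F4
  -> R4 @ bar 3 tick 0 v(0, 1): B3/F4 TT untreated
  -> R4 @ bar 3 tick 0 v(0, 3): B3/F4 TT untreated
  -> R3 @ bar 3 tick 1 v(2, 3): D5 above F4
  -> R3 @ bar 3 tick 2 v(2, 3): D5 above F4
  -> R3 @ bar 3 tick 3 v(2, 3): D5 above F4
  -> R1 @ bar 4 tick 0 v(1, 3): F4/F4 P1 -> C5/C5 P1 similar
  -> R2 @ bar 4 tick 0 v(0, 1): B3/F4 TT -> C4/C5 P8 similar
  -> R2 @ bar 4 tick 0 v(0, 3): B3/F4 TT -> C4/C5 P8 similar
  -> R3 @ bar 4 tick 0 v(2, 3): E5 above C5
  -> R3 @ bar 4 tick 1 v(2, 3): E5 above C5
  -> R3 @ bar 4 tick 2 v(2, 3): E5 above C5
  -> R3 @ bar 4 tick 3 v(2, 3): E5 above C5
  -> R4 @ bar 5 tick 0 v(0, 2): D4/C5 m7 untreated
  -> R2 @ bar 6 tick 0 v(0, 3): D4/F5 m3 -> B3/B4 P8 similar
  -> R3 @ bar 6 tick 0 v(2, 3): D5 above B4
  -> R7 @ bar 6 tick 0 v(3,): F5->B4 leap 6st
  -> R8 @ bar 6 tick 0 v(0, 3): penult P8 not 3rd/6th
  -> R3 @ bar 6 tick 1 v(2, 3): D5 above B4
  -> R3 @ bar 6 tick 2 v(2, 3): D5 above B4
  -> R3 @ bar 6 tick 3 v(2, 3): D5 above B4
  -> R1 @ bar 7 tick 0 v(1, 2): G4/D5 P5 -> A4/E5 P5 similar
  -> R3 @ bar 7 tick 0 v(2, 3): E5 above C5
  -> R3 @ bar 7 tick 1 v(2, 3): E5 above C5
  -> R3 @ bar 7 tick 2 v(2, 3): E5 above C5
  -> R3 @ bar 7 tick 3 v(2, 3): E5 above C5
  -> R6 @ bar 7 tick 3 v(0, 3): closes on m3

(0, 0, R3, (2, 3))
(0, 0, R5, (0, 3))
(0, 1, R3, (2, 3))
(0, 2, R3, (2, 3))
(0, 3, R3, (2, 3))
(1, 0, R2, (1, 2))
(1, 0, R3, (2, 3))
(1, 1, R3, (2, 3))
(1, 2, R3, (2, 3))
(1, 3, R3, (2, 3))
(2, 0, R3, (2, 3))
(2, 0, R4, (0, 1))
(2, 0, R4, (0, 2))
(2, 1, R3, (2, 3))
(2, 2, R3, (2, 3))
(2, 3, R3, (2, 3))
(3, 0, R3, (2, 3))
(3, 0, R4, (0, 1))
(3, 0, R4, (0, 3))
(3, 1, R3, (2, 3))
(3, 2, R3, (2, 3))
(3, 3, R3, (2, 3))
(4, 0, R1, (1, 3))
(4, 0, R2, (0, 1))
(4, 0, R2, (0, 3))
(4, 0, R3, (2, 3))
(4, 1, R3, (2, 3))
(4, 2, R3, (2, 3))
(4, 3, R3, (2, 3))
(5, 0, R4, (0, 2))
(6, 0, R2, (0, 3))
(6, 0, R3, (2, 3))
(6, 0, R7, (3,))
(6, 0, R8, (0, 3))
(6, 1, R3, (2, 3))
(6, 2, R3, (2, 3))
(6, 3, R3, (2, 3))
(7, 0, R1, (1, 2))
(7, 0, R3, (2, 3))
(7, 1, R3, (2, 3))
(7, 2, R3, (2, 3))
(7, 3, R3, (2, 3))
(7, 3, R6, (0, 3))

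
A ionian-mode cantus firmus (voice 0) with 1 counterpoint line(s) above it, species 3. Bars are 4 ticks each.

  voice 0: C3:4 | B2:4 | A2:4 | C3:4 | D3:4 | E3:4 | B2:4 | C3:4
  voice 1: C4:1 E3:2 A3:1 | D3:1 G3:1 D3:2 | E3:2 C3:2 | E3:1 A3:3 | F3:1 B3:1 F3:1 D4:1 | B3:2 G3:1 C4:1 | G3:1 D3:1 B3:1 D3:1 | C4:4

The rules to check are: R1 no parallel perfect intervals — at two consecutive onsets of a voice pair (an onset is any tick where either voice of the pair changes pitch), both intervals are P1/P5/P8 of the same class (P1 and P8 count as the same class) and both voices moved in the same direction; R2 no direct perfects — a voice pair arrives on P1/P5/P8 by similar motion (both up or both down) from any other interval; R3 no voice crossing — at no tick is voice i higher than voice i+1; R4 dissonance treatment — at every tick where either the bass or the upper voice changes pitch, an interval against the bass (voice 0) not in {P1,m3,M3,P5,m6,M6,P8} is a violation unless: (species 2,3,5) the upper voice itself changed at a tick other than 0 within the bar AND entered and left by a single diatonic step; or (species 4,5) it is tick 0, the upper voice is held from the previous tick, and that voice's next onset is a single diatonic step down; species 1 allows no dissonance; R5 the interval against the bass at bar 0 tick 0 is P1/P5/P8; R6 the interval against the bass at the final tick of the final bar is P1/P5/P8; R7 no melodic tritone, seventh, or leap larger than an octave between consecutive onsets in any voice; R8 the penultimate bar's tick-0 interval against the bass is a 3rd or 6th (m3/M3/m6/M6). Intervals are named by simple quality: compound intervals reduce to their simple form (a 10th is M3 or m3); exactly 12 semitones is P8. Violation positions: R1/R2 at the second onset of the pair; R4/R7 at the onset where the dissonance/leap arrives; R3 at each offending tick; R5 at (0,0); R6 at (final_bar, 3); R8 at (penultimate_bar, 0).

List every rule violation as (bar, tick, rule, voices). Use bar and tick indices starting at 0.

bar 0: v0=C3 v1=C4 downbeat P8
bar 1: v0=B2 v1=D3 downbeat m3
bar 2: v0=A2 v1=E3 downbeat P5
bar 3: v0=C3 v1=E3 downbeat M3
bar 4: v0=D3 v1=F3 downbeat m3
bar 5: v0=E3 v1=B3 downbeat P5
bar 6: v0=B2 v1=G3 downbeat m6
bar 7: v0=C3 v1=C4 downbeat P8
  -> R7 @ bar 4 tick 1 v(1,): F3->B3 leap 6st
  -> R7 @ bar 4 tick 2 v(1,): B3->F3 leap 6st
  -> R2 @ bar 7 tick 0 v(0, 1): B2/D3 m3 -> C3/C4 P8 similar
  -> R7 @ bar 7 tick 0 v(1,): D3->C4 leap 10st

(4, 1, R7, (1,))
(4, 2, R7, (1,))
(7, 0, R2, (0, 1))
(7, 0, R7, (1,))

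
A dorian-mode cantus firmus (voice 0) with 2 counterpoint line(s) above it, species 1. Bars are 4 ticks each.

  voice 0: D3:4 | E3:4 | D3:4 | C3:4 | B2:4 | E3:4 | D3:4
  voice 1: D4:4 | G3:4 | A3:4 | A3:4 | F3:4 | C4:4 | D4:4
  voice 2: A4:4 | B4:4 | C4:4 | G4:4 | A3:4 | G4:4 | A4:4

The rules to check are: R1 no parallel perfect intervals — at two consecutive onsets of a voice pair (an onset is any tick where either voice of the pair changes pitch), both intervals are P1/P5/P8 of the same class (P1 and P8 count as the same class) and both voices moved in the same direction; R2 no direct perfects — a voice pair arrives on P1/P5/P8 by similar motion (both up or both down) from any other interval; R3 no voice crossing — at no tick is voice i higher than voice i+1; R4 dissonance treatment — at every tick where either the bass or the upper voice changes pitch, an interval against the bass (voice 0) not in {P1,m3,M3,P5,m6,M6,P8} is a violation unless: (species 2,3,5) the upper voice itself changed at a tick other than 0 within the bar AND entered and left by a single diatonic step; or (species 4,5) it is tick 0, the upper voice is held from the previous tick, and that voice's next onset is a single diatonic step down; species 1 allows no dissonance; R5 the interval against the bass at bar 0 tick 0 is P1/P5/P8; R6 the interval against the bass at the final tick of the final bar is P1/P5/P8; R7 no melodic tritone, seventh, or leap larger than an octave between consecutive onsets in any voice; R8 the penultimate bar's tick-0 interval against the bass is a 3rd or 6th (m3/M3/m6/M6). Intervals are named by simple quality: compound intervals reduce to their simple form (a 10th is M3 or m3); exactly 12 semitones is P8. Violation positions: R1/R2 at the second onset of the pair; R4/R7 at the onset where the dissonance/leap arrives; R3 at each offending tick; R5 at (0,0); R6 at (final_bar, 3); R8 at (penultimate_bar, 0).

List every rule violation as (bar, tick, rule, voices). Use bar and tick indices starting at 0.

(1, 0, R1, (0, 2))
(2, 0, R4, (0, 2))
(2, 0, R7, (2,))
(4, 0, R4, (0, 1))
(4, 0, R4, (0, 2))
(4, 0, R7, (2,))
(5, 0, R2, (1, 2))
(5, 0, R7, (2,))
(6, 0, R1, (1, 2))

bar 0: v0=D3 v1=D4 v2=A4 downbeat P5
bar 1: v0=E3 v1=G3 v2=B4 downbeat P5
bar 2: v0=D3 v1=A3 v2=C4 downbeat m7
bar 3: v0=C3 v1=A3 v2=G4 downbeat P5
bar 4: v0=B2 v1=F3 v2=A3 downbeat m7
bar 5: v0=E3 v1=C4 v2=G4 downbeat m3
bar 6: v0=D3 v1=D4 v2=A4 downbeat P5
  -> R1 @ bar 1 tick 0 v(0, 2): D3/A4 P5 -> E3/B4 P5 similar
  -> R4 @ bar 2 tick 0 v(0, 2): D3/C4 m7 untreated
  -> R7 @ bar 2 tick 0 v(2,): B4->C4 leap 11st
  -> R4 @ bar 4 tick 0 v(0, 1): B2/F3 TT untreated
  -> R4 @ bar 4 tick 0 v(0, 2): B2/A3 m7 untreated
  -> R7 @ bar 4 tick 0 v(2,): G4->A3 leap 10st
  -> R2 @ bar 5 tick 0 v(1, 2): F3/A3 M3 -> C4/G4 P5 similar
  -> R7 @ bar 5 tick 0 v(2,): A3->G4 leap 10st
  -> R1 @ bar 6 tick 0 v(1, 2): C4/G4 P5 -> D4/A4 P5 similar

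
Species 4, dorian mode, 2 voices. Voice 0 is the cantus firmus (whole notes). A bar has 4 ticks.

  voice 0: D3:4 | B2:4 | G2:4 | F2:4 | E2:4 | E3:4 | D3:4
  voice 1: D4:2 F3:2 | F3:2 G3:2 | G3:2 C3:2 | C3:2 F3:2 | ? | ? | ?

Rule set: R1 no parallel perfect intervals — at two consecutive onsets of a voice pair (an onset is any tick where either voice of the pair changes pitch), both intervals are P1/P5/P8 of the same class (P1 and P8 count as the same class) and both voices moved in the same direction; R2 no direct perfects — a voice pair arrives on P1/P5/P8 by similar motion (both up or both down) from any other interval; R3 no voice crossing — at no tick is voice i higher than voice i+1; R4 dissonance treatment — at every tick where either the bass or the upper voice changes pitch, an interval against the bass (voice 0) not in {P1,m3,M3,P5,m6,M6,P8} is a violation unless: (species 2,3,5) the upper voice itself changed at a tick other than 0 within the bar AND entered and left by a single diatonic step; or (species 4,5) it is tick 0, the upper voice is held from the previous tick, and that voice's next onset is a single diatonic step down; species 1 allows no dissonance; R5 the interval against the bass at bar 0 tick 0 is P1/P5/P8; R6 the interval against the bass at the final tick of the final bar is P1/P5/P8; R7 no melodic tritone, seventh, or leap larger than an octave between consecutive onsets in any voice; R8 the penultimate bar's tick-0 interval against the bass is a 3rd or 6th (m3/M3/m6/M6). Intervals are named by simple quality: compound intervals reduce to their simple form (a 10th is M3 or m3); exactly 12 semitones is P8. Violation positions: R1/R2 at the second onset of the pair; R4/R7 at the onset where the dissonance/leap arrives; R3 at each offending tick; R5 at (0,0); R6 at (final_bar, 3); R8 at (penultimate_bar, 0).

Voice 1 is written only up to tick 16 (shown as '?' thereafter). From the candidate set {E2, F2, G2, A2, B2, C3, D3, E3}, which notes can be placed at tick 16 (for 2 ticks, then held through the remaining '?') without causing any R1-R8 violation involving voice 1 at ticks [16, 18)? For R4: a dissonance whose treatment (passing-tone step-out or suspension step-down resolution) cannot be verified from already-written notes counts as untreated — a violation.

{C3}

E2: violates R1,R7
F2: violates R4
G2: violates R7
A2: violates R4
B2: violates R2,R7
C3: legal
D3: violates R4
E3: violates R1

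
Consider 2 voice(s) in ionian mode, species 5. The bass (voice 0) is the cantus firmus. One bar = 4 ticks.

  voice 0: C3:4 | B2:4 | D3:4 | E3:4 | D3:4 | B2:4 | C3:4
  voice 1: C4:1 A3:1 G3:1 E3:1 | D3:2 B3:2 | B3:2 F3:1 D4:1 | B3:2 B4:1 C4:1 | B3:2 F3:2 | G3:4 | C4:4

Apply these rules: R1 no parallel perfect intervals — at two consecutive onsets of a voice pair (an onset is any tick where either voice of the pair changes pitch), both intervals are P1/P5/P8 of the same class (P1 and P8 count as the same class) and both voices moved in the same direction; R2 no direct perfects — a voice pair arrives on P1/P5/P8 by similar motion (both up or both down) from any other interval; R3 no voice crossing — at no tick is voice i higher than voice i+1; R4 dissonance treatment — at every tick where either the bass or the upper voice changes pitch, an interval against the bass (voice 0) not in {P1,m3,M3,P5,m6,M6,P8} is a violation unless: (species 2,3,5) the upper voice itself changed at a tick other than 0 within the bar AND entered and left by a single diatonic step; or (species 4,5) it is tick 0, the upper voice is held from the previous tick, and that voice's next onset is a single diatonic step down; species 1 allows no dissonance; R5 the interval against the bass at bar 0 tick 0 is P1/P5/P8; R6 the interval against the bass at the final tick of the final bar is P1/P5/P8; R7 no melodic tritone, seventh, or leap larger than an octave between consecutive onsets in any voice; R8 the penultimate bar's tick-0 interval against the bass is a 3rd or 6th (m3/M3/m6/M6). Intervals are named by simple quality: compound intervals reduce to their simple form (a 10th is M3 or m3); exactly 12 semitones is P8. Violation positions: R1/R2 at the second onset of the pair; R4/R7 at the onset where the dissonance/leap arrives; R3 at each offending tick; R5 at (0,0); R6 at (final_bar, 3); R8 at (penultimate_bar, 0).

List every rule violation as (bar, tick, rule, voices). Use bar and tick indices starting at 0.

(2, 2, R7, (1,))
(3, 3, R7, (1,))
(4, 2, R7, (1,))
(6, 0, R2, (0, 1))

bar 0: v0=C3 v1=C4 downbeat P8
bar 1: v0=B2 v1=D3 downbeat m3
bar 2: v0=D3 v1=B3 downbeat M6
bar 3: v0=E3 v1=B3 downbeat P5
bar 4: v0=D3 v1=B3 downbeat M6
bar 5: v0=B2 v1=G3 downbeat m6
bar 6: v0=C3 v1=C4 downbeat P8
  -> R7 @ bar 2 tick 2 v(1,): B3->F3 leap 6st
  -> R7 @ bar 3 tick 3 v(1,): B4->C4 leap 11st
  -> R7 @ bar 4 tick 2 v(1,): B3->F3 leap 6st
  -> R2 @ bar 6 tick 0 v(0, 1): B2/G3 m6 -> C3/C4 P8 similar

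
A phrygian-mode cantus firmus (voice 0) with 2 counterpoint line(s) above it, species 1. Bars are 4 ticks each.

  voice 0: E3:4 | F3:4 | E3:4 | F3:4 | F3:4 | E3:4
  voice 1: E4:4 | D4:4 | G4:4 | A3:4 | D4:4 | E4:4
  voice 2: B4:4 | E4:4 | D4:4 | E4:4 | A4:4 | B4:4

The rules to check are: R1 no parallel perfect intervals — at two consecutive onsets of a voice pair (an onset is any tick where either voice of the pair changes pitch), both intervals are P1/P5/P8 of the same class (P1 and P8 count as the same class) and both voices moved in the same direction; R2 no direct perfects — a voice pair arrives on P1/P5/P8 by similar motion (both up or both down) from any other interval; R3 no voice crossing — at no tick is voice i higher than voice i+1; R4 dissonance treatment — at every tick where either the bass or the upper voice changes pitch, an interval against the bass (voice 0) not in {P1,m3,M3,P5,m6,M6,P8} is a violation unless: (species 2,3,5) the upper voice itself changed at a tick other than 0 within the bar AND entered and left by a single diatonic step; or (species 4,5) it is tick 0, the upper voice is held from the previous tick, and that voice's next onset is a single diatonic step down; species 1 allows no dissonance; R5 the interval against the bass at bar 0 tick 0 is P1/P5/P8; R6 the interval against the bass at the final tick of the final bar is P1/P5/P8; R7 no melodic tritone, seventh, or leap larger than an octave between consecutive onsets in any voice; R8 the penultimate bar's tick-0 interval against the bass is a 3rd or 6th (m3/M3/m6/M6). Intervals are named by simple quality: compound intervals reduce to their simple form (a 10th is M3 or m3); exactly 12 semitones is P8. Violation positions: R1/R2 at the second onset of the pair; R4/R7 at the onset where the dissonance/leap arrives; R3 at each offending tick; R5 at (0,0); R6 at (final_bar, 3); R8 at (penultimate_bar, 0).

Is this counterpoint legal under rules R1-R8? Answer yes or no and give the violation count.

No (10 violations)

bar 0: v0=E3 v1=E4 v2=B4 (P5)
bar 1: v0=F3 v1=D4 v2=E4 (M7)
bar 2: v0=E3 v1=G4 v2=D4 (m7)
bar 3: v0=F3 v1=A3 v2=E4 (M7)
bar 4: v0=F3 v1=D4 v2=A4 (M3)
bar 5: v0=E3 v1=E4 v2=B4 (P5)
  R4 @ bar1.0: F3/E4 M7 untreated
  R3 @ bar2.0: G4 above D4
  R4 @ bar2.0: E3/D4 m7 untreated
  R3 @ bar2.1: G4 above D4
  R3 @ bar2.2: G4 above D4
  R3 @ bar2.3: G4 above D4
  R4 @ bar3.0: F3/E4 M7 untreated
  R7 @ bar3.0: G4->A3 leap 10st
  R1 @ bar4.0: A3/E4 P5 -> D4/A4 P5 similar
  R1 @ bar5.0: D4/A4 P5 -> E4/B4 P5 similar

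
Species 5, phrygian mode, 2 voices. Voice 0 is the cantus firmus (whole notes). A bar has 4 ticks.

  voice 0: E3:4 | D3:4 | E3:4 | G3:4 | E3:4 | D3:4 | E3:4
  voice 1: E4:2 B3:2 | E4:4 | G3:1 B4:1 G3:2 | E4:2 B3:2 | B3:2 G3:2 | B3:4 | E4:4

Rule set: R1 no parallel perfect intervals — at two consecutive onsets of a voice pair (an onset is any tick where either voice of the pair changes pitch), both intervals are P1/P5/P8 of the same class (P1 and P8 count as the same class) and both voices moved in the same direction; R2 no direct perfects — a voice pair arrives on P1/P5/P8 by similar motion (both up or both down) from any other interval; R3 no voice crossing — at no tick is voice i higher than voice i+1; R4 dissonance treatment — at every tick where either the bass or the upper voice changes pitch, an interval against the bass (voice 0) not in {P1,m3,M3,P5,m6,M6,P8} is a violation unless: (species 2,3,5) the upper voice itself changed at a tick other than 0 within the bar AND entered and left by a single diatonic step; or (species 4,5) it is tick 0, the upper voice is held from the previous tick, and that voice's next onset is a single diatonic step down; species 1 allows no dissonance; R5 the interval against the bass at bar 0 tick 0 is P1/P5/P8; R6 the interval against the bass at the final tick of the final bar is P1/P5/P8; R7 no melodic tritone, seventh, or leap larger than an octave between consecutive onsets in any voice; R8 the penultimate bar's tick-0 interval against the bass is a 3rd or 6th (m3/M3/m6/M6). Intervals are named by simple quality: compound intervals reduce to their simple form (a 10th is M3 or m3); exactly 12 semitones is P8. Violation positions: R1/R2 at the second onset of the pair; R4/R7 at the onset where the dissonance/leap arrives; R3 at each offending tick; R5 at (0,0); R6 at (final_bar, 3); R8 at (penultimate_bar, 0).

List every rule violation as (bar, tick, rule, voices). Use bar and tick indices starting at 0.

bar 0: v0=E3 v1=E4 downbeat P8
bar 1: v0=D3 v1=E4 downbeat M2
bar 2: v0=E3 v1=G3 downbeat m3
bar 3: v0=G3 v1=E4 downbeat M6
bar 4: v0=E3 v1=B3 downbeat P5
bar 5: v0=D3 v1=B3 downbeat M6
bar 6: v0=E3 v1=E4 downbeat P8
  -> R4 @ bar 1 tick 0 v(0, 1): D3/E4 M2 untreated
  -> R7 @ bar 2 tick 1 v(1,): G3->B4 leap 16st
  -> R7 @ bar 2 tick 2 v(1,): B4->G3 leap 16st
  -> R2 @ bar 6 tick 0 v(0, 1): D3/B3 M6 -> E3/E4 P8 similar

(1, 0, R4, (0, 1))
(2, 1, R7, (1,))
(2, 2, R7, (1,))
(6, 0, R2, (0, 1))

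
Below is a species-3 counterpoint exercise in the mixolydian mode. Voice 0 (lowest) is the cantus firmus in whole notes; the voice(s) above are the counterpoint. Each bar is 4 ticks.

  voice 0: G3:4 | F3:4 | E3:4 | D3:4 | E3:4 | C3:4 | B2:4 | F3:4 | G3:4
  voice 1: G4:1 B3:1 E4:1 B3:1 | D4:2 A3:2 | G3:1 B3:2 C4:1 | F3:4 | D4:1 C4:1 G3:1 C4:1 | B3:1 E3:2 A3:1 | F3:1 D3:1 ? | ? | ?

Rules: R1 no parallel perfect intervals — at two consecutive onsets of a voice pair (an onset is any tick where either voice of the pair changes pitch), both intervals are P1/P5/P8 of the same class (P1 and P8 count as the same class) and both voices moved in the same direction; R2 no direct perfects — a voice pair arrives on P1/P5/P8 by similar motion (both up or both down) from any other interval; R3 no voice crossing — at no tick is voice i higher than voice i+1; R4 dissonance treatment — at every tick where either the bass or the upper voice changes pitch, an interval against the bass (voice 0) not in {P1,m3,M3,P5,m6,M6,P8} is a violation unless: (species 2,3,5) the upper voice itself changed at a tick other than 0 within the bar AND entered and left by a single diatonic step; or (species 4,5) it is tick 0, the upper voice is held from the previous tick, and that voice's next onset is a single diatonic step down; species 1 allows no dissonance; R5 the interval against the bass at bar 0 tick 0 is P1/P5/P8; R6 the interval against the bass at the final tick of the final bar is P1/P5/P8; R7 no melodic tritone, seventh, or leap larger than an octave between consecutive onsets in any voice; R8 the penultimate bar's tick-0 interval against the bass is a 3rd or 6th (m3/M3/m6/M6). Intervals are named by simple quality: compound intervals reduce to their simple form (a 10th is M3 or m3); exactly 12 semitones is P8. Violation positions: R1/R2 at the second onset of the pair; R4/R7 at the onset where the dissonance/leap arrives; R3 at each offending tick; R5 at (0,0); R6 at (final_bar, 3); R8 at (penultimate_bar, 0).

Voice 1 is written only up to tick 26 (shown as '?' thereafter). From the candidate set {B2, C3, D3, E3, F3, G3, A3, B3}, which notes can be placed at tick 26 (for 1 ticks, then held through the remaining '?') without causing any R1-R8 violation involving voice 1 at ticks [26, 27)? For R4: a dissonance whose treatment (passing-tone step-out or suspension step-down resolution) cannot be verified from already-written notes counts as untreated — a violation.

{B2, B3, D3, G3}

B2: legal
C3: violates R4
D3: legal
E3: violates R4
F3: violates R4
G3: legal
A3: violates R4
B3: legal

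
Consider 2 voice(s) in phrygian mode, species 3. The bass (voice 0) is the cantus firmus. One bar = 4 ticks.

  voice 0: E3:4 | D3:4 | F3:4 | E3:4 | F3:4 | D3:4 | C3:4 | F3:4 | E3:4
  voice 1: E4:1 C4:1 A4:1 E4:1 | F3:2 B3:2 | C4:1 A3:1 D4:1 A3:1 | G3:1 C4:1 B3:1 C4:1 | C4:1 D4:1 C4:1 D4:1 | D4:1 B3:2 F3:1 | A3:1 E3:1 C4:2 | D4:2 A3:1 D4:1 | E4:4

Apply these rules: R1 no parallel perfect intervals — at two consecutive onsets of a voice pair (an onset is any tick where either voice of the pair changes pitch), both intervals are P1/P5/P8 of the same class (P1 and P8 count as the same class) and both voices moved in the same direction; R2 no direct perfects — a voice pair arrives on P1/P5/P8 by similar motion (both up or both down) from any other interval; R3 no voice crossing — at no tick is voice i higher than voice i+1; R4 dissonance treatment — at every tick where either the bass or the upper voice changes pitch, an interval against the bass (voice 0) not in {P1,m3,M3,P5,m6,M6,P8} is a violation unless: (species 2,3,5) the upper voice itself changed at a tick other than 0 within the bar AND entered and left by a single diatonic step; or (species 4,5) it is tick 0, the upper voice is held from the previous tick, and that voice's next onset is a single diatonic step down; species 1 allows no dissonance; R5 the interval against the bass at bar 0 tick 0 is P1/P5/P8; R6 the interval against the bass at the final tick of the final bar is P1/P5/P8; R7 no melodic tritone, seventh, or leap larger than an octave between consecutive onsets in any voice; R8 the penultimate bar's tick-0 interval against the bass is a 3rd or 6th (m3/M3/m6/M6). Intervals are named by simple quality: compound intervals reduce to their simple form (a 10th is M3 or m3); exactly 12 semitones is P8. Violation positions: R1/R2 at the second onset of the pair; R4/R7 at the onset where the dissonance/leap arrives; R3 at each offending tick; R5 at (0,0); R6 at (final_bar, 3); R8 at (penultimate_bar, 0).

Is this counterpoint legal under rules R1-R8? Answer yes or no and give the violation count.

No (5 violations)

bar 0: v0=E3 v1=E4 (P8)
bar 1: v0=D3 v1=F3 (m3)
bar 2: v0=F3 v1=C4 (P5)
bar 3: v0=E3 v1=G3 (m3)
bar 4: v0=F3 v1=C4 (P5)
bar 5: v0=D3 v1=D4 (P8)
bar 6: v0=C3 v1=A3 (M6)
bar 7: v0=F3 v1=D4 (M6)
bar 8: v0=E3 v1=E4 (P8)
  R4 @ bar0.2: E3/A4 P4 untreated
  R7 @ bar1.0: E4->F3 leap 11st
  R7 @ bar1.2: F3->B3 leap 6st
  R2 @ bar2.0: D3/B3 M6 -> F3/C4 P5 similar
  R7 @ bar5.3: B3->F3 leap 6st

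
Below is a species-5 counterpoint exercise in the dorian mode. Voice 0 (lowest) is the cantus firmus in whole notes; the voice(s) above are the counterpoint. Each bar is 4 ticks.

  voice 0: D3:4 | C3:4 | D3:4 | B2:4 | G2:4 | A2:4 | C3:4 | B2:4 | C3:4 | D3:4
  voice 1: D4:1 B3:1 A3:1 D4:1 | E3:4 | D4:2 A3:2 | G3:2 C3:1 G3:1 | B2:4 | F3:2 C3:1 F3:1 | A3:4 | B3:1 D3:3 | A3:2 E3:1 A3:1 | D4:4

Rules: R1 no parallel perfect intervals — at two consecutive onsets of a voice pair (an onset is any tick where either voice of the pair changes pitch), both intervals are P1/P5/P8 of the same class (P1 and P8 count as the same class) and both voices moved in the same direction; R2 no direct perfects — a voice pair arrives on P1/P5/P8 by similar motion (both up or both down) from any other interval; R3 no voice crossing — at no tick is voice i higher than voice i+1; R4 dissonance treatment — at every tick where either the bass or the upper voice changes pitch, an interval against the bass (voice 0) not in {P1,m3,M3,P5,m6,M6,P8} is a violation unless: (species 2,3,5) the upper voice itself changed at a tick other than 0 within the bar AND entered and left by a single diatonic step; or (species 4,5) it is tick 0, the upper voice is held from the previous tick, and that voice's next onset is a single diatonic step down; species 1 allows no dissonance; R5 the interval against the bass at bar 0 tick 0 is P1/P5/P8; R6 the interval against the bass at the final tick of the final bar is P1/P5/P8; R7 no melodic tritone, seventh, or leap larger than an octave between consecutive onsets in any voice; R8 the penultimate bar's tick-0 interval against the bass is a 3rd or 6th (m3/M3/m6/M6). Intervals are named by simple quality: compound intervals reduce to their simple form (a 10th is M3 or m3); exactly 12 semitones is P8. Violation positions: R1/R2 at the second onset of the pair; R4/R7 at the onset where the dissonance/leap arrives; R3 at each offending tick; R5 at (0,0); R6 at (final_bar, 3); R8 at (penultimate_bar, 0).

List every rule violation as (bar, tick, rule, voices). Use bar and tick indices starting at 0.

(1, 0, R7, (1,))
(2, 0, R2, (0, 1))
(2, 0, R7, (1,))
(3, 2, R4, (0, 1))
(5, 0, R7, (1,))
(9, 0, R2, (0, 1))

bar 0: v0=D3 v1=D4 downbeat P8
bar 1: v0=C3 v1=E3 downbeat M3
bar 2: v0=D3 v1=D4 downbeat P8
bar 3: v0=B2 v1=G3 downbeat m6
bar 4: v0=G2 v1=B2 downbeat M3
bar 5: v0=A2 v1=F3 downbeat m6
bar 6: v0=C3 v1=A3 downbeat M6
bar 7: v0=B2 v1=B3 downbeat P8
bar 8: v0=C3 v1=A3 downbeat M6
bar 9: v0=D3 v1=D4 downbeat P8
  -> R7 @ bar 1 tick 0 v(1,): D4->E3 leap 10st
  -> R2 @ bar 2 tick 0 v(0, 1): C3/E3 M3 -> D3/D4 P8 similar
  -> R7 @ bar 2 tick 0 v(1,): E3->D4 leap 10st
  -> R4 @ bar 3 tick 2 v(0, 1): B2/C3 m2 untreated
  -> R7 @ bar 5 tick 0 v(1,): B2->F3 leap 6st
  -> R2 @ bar 9 tick 0 v(0, 1): C3/A3 M6 -> D3/D4 P8 similar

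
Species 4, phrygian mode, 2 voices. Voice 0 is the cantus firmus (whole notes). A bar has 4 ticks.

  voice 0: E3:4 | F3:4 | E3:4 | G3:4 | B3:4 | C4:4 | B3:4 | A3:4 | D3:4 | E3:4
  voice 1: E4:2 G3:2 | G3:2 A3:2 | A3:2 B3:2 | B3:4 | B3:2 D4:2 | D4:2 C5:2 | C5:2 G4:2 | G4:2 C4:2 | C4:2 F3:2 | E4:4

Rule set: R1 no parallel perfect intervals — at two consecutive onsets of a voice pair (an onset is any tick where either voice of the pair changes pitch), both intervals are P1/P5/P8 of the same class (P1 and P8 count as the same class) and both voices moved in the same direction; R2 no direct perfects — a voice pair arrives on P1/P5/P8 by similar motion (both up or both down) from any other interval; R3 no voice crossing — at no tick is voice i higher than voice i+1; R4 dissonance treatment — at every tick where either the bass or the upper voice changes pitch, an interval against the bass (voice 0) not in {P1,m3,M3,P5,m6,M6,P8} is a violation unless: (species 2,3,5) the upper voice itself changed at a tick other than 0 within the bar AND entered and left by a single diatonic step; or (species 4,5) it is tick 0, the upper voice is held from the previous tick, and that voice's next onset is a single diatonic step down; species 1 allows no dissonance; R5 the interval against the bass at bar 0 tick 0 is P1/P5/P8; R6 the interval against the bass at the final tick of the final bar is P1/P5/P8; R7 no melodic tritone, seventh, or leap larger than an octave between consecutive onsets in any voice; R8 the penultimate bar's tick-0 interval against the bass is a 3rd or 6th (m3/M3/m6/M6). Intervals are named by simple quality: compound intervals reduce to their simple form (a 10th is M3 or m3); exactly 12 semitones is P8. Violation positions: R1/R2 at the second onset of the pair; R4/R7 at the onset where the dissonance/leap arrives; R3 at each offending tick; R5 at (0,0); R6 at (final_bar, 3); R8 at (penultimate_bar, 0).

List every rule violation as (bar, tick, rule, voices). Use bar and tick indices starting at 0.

(1, 0, R4, (0, 1))
(2, 0, R4, (0, 1))
(5, 0, R4, (0, 1))
(5, 2, R7, (1,))
(6, 0, R4, (0, 1))
(7, 0, R4, (0, 1))
(8, 0, R4, (0, 1))
(8, 0, R8, (0, 1))
(9, 0, R2, (0, 1))
(9, 0, R7, (1,))

bar 0: v0=E3 v1=E4 downbeat P8
bar 1: v0=F3 v1=G3 downbeat M2
bar 2: v0=E3 v1=A3 downbeat P4
bar 3: v0=G3 v1=B3 downbeat M3
bar 4: v0=B3 v1=B3 downbeat P1
bar 5: v0=C4 v1=D4 downbeat M2
bar 6: v0=B3 v1=C5 downbeat m2
bar 7: v0=A3 v1=G4 downbeat m7
bar 8: v0=D3 v1=C4 downbeat m7
bar 9: v0=E3 v1=E4 downbeat P8
  -> R4 @ bar 1 tick 0 v(0, 1): F3/G3 M2 untreated
  -> R4 @ bar 2 tick 0 v(0, 1): E3/A3 P4 untreated
  -> R4 @ bar 5 tick 0 v(0, 1): C4/D4 M2 untreated
  -> R7 @ bar 5 tick 2 v(1,): D4->C5 leap 10st
  -> R4 @ bar 6 tick 0 v(0, 1): B3/C5 m2 untreated
  -> R4 @ bar 7 tick 0 v(0, 1): A3/G4 m7 untreated
  -> R4 @ bar 8 tick 0 v(0, 1): D3/C4 m7 untreated
  -> R8 @ bar 8 tick 0 v(0, 1): penult m7 not 3rd/6th
  -> R2 @ bar 9 tick 0 v(0, 1): D3/F3 m3 -> E3/E4 P8 similar
  -> R7 @ bar 9 tick 0 v(1,): F3->E4 leap 11st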